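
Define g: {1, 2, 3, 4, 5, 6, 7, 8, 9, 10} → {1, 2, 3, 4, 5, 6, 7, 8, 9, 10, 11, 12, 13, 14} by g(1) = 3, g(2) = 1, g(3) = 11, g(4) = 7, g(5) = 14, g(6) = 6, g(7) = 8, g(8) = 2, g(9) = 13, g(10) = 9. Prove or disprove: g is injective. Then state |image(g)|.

The values g(1), …, g(10) are 3, 1, 11, 7, 14, 6, 8, 2, 13, 9 — all distinct.
So g(u) = g(v) only when u = v, and g is injective.
The image of g is {1, 2, 3, 6, 7, 8, 9, 11, 13, 14}, which has 10 elements.

10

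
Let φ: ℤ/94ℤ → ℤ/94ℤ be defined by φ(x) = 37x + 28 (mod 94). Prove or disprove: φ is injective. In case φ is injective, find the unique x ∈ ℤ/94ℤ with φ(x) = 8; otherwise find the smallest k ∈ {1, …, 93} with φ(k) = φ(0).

2

Suppose φ(s) = φ(t) in ℤ/94ℤ. Then 37s + 28 ≡ 37t + 28 (mod 94), therefore 37(s − t) ≡ 0 (mod 94).
Since gcd(37, 94) = 1, 37 is invertible modulo 94, hence s − t ≡ 0 (mod 94), i.e. s = t.
Thus φ is injective.
We now compute 37⁻¹ mod 94 explicitly. Euclid's algorithm: 94 = 2·37 + 20, 37 = 1·20 + 17, 20 = 1·17 + 3, 17 = 5·3 + 2, 3 = 1·2 + 1; back-substituting gives 1 = 61·37 − 24·94, so 37⁻¹ ≡ 61 (mod 94).
Since φ is injective, we find φ⁻¹(8): we need 37x ≡ 8 − 28 ≡ 74 (mod 94). Using 37⁻¹ = 61: x ≡ 61·74 = 4514 = 48·94 + 2, so x = 2.
Check: φ(2) = 37·2 + 28 = 102 = 1·94 + 8 ≡ 8 (mod 94).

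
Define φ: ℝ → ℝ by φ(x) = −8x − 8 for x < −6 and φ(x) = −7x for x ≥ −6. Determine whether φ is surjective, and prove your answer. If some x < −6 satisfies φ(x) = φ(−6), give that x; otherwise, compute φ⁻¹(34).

Both pieces are strictly decreasing (slopes −8 and −7), so each is injective on its own interval.
The left piece maps (−∞, −6) onto (40, ∞); the right piece maps [−6, ∞) onto (−∞, 42].
The union (40, ∞) ∪ (−∞, 42] covers ℝ, so φ is surjective.
For the follow-up: the images overlap, so an x < −6 with φ(x) = φ(−6) exists. φ(−6) = 42; solving −8x − 8 = 42 for x < −6 gives x = (42 + 8)/(−8) = −25/4.

-25/4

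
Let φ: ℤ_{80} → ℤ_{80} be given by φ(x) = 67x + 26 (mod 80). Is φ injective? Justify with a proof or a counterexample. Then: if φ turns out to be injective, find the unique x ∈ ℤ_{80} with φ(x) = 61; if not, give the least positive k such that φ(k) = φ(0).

By definition, φ is injective when φ(s) = φ(t) forces s = t.
If φ(s) = φ(t), then 67s ≡ 67t (mod 80). Because gcd(67, 80) = 1, we may cancel 67 to get s ≡ t (mod 80).
Therefore φ is injective.
We now compute 67⁻¹ mod 80 explicitly. Euclid's algorithm: 80 = 1·67 + 13, 67 = 5·13 + 2, 13 = 6·2 + 1; back-substituting gives 1 = 43·67 − 36·80, so 67⁻¹ ≡ 43 (mod 80).
Since φ is injective, we compute φ⁻¹(61): solve 67x + 26 ≡ 61 (mod 80), i.e. 67x ≡ 35 (mod 80).
Multiplying by 67⁻¹ = 43 gives x ≡ 43·35 = 1505 = 18·80 + 65 ≡ 65 (mod 80).
Check: φ(65) = 67·65 + 26 = 4381 = 54·80 + 61 ≡ 61 (mod 80).

65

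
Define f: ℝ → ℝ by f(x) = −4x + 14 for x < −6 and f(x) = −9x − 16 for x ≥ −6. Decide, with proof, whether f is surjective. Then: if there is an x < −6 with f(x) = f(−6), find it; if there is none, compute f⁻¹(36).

-52/9

Both pieces are strictly decreasing (slopes −4 and −9), so each is injective on its own interval.
The left piece maps (−∞, −6) onto (38, ∞); the right piece maps [−6, ∞) onto (−∞, 38].
These images together cover ℝ, so f is surjective.
Because the two images are disjoint, no x < −6 has f(x) = f(−6), so we compute f⁻¹(36): 36 lies in (−∞, 38], so solve −9x − 16 = 36: x = (36 + 16)/(−9) = −52/9.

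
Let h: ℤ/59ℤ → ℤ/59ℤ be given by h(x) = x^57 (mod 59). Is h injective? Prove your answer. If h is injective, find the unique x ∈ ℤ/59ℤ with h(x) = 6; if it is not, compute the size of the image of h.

Since 59 is prime, the nonzero elements of ℤ/59ℤ form a cyclic group of order 58.
As gcd(57, 58) = 1, raising to the 57th power is a bijection on this group: if s^57 ≡ t^57 then (st^{−1})^57 = 1, and the only element of order dividing gcd(57, 58) = 1 is 1, so s = t.
With h(0) = 0 this makes h injective on all of ℤ/59ℤ, hence bijective (finite equal-size domain and codomain). In particular h is injective.
Since h is injective, we find the preimage of 6. The inverse of x ↦ x^57 on (ℤ/59ℤ)^× is x ↦ x^57, because 57·57 = 3249 = 56·58 + 1 ≡ 1 (mod 58) and x^{58} = 1 for x ≠ 0 (Fermat). So h⁻¹(6) = 6^57 mod 59.
Repeated squaring mod 59: 6^1 ≡ 6, 6^2 ≡ 6² = 36, 6^4 ≡ 36² = 1296 ≡ 57, 6^8 ≡ 57² = 3249 ≡ 4, 6^16 ≡ 4² = 16, 6^32 ≡ 16² = 256 ≡ 20. Since 57 = 32 + 16 + 8 + 1, 6^57 ≡ 20·16·4·6: 20·16 = 320 ≡ 25, then 25·4 = 100 ≡ 41, then 41·6 = 246 ≡ 10. So 6^57 ≡ 10 (mod 59).
Hence h⁻¹(6) = 10.

10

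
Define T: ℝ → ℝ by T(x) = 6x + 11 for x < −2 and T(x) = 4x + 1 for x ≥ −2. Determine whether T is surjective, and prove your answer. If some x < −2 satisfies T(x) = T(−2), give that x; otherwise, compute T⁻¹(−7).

Both pieces are strictly increasing (slopes 6 and 4), so each is injective on its own interval.
The left piece maps (−∞, −2) onto (−∞, −1); the right piece maps [−2, ∞) onto [−7, ∞).
The union (−∞, −1) ∪ [−7, ∞) covers ℝ, so T is surjective.
For the follow-up: the images overlap, so an x < −2 with T(x) = T(−2) exists. T(−2) = −7; solving 6x + 11 = −7 for x < −2 gives x = (−7 − 11)/6 = −3.

-3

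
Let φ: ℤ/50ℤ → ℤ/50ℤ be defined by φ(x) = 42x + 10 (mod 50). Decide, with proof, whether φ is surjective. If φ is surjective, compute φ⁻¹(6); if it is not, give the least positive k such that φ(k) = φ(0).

Recall: φ is surjective if every y in the codomain equals φ(x) for some x in the domain.
Since gcd(42, 50) = 2, we have 42x ≡ 0 (mod 2) for all x, so φ(x) ≡ 0 (mod 2).
But 1 ≢ 0 (mod 2), so 1 ∈ ℤ/50ℤ has no preimage. So φ is not surjective.
Since φ is not surjective, we find the least positive k with φ(k) = φ(0): this means 42k ≡ 0 (mod 50), i.e. 50 ∣ 42k. Since gcd(42, 50) = 2, dividing through by 2 this holds exactly when 25 ∣ 21k, and as gcd(21, 25) = 1, exactly when 25 ∣ k.
The smallest positive such k is 25.

25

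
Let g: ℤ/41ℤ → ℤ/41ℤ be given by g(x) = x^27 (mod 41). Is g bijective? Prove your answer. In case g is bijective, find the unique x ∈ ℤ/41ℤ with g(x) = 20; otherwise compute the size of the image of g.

Since 41 is prime, the nonzero elements of ℤ/41ℤ form a cyclic group of order 40.
As gcd(27, 40) = 1, raising to the 27th power is a bijection on this group: if a^27 ≡ b^27 then (ab^{−1})^27 = 1, and the only element of order dividing gcd(27, 40) = 1 is 1, so a = b.
With g(0) = 0 this makes g injective on all of ℤ/41ℤ, hence bijective (finite equal-size domain and codomain). In particular g is bijective.
Since g is bijective, we find the preimage of 20. The inverse of x ↦ x^27 on (ℤ/41ℤ)^× is x ↦ x^3, because 27·3 = 81 = 2·40 + 1 ≡ 1 (mod 40) and x^{40} = 1 for x ≠ 0 (Fermat). So g⁻¹(20) = 20^3 mod 41.
Repeated squaring mod 41: 20^1 ≡ 20, 20^2 ≡ 20² = 400 ≡ 31. Since 3 = 2 + 1, 20^3 ≡ 31·20: 31·20 = 620 ≡ 5. So 20^3 ≡ 5 (mod 41).
Hence g⁻¹(20) = 5.

5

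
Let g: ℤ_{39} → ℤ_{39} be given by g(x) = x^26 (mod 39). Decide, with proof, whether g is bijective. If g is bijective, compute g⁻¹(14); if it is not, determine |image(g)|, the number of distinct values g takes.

g(5): Repeated squaring mod 39: 5^1 ≡ 5, 5^2 ≡ 5² = 25, 5^4 ≡ 25² = 625 ≡ 1, 5^8 ≡ 1² = 1, 5^16 ≡ 1² = 1. Since 26 = 16 + 8 + 2, 5^26 ≡ 1·1·25: 1·1 = 1, then 1·25 = 25. So 5^26 ≡ 25 (mod 39).
g(8): Repeated squaring mod 39: 8^1 ≡ 8, 8^2 ≡ 8² = 64 ≡ 25, 8^4 ≡ 25² = 625 ≡ 1, 8^8 ≡ 1² = 1, 8^16 ≡ 1² = 1. Since 26 = 16 + 8 + 2, 8^26 ≡ 1·1·25: 1·1 = 1, then 1·25 = 25. So 8^26 ≡ 25 (mod 39).
So g(5) = g(8) = 25 while 5 ≠ 8, thus g is not injective, hence not bijective.
Since g is not bijective, we determine |image(g)|. Computing x^26 mod 39 for each x (by repeated squaring, reducing mod 39 at every step), the values g(0), g(1), …, g(38) are: 0, 1, 4, 9, 16, 25, 36, 10, 25, 3, 22, 4, 27, 13, 1, 30, 22, 16, 12, 10, 10, 12, 16, 22, 30, 1, 13, 27, 4, 22, 3, 25, 10, 36, 25, 16, 9, 4, 1.
The distinct values are {0, 1, 3, 4, 9, 10, 12, 13, 16, 22, 25, 27, 30, 36}; there are 14 of them.

14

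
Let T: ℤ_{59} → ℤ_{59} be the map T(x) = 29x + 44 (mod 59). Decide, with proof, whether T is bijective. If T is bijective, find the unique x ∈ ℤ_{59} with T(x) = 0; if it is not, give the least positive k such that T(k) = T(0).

29

By definition, T is injective when T(x_1) = T(x_2) forces x_1 = x_2.
If T(x_1) = T(x_2), then 29x_1 ≡ 29x_2 (mod 59). Because gcd(29, 59) = 1, we may cancel 29 to get x_1 ≡ x_2 (mod 59).
We now compute 29⁻¹ mod 59 explicitly. Euclid's algorithm: 59 = 2·29 + 1; back-substituting gives 1 = 57·29 − 28·59, so 29⁻¹ ≡ 57 (mod 59).
Then y ↦ 57(y − 44) is a two-sided inverse to T, so every y ∈ ℤ_{59} has a preimage.
So T is bijective.
Since T is bijective, we find T⁻¹(0): we need 29x ≡ 0 − 44 ≡ 15 (mod 59). Using 29⁻¹ = 57: x ≡ 57·15 = 855 = 14·59 + 29, so x = 29.
Check: T(29) = 29·29 + 44 = 885 = 15·59 + 0 ≡ 0 (mod 59).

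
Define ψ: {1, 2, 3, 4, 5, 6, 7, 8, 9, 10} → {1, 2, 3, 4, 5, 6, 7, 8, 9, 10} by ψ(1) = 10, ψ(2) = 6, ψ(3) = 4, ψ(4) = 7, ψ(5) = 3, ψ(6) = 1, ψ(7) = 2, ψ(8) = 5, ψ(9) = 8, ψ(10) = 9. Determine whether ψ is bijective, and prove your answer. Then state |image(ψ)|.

10

The values 10, 6, 4, 7, 3, 1, 2, 5, 8, 9 are a permutation of {1, 2, 3, 4, 5, 6, 7, 8, 9, 10}: each element appears exactly once.
So ψ is injective and surjective, hence bijective.
The image of ψ is {1, 2, 3, 4, 5, 6, 7, 8, 9, 10}, which has 10 elements.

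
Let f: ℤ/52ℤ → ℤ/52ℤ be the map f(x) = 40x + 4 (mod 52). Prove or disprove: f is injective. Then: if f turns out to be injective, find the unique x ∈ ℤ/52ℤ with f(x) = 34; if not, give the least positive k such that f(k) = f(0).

13

We have gcd(40, 52) = 4 > 1. Taking u = 0 and v = 13: f(0) = 4 and f(13) = 40·13 + 4 = 524 ≡ 4 (mod 52).
So f(0) = f(13) while 0 ≠ 13, thus f is not injective.
Since f is not injective, we find the least positive k with f(k) = f(0): this means 40k ≡ 0 (mod 52), i.e. 52 ∣ 40k. Since gcd(40, 52) = 4, dividing through by 4 this holds exactly when 13 ∣ 10k, and as gcd(10, 13) = 1, exactly when 13 ∣ k.
The smallest positive such k is 13.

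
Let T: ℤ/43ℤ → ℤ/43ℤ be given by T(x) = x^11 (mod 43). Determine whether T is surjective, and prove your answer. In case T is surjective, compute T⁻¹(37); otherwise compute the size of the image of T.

7

Since 43 is prime, the nonzero elements of ℤ/43ℤ form a cyclic group of order 42.
As gcd(11, 42) = 1, raising to the 11th power is a bijection on this group: if u^11 ≡ v^11 then (uv^{−1})^11 = 1, and the only element of order dividing gcd(11, 42) = 1 is 1, so u = v.
With T(0) = 0 this makes T injective on all of ℤ/43ℤ, hence bijective (finite equal-size domain and codomain). In particular T is surjective.
Since T is surjective, we find the preimage of 37. The inverse of x ↦ x^11 on (ℤ/43ℤ)^× is x ↦ x^23, because 11·23 = 253 = 6·42 + 1 ≡ 1 (mod 42) and x^{42} = 1 for x ≠ 0 (Fermat). So T⁻¹(37) = 37^23 mod 43.
Repeated squaring mod 43: 37^1 ≡ 37, 37^2 ≡ 37² = 1369 ≡ 36, 37^4 ≡ 36² = 1296 ≡ 6, 37^8 ≡ 6² = 36, 37^16 ≡ 36² = 1296 ≡ 6. Since 23 = 16 + 4 + 2 + 1, 37^23 ≡ 6·6·36·37: 6·6 = 36, then 36·36 = 1296 ≡ 6, then 6·37 = 222 ≡ 7. So 37^23 ≡ 7 (mod 43).
Hence T⁻¹(37) = 7.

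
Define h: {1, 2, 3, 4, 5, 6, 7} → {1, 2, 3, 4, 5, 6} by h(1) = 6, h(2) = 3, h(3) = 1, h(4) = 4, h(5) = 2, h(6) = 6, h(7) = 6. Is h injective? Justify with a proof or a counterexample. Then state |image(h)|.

5

h(1) = 6 = h(6) with 1 ≠ 6, so h is not injective.
The image of h is {1, 2, 3, 4, 6}, which has 5 elements.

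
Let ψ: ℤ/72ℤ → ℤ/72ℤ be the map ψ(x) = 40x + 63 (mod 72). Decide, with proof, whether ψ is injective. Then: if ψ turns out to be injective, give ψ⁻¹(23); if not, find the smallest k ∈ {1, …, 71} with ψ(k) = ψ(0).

9

Recall that injectivity means: for all s, t in the domain, ψ(s) = ψ(t) implies s = t.
We have gcd(40, 72) = 8 > 1. Taking s = 0 and t = 9: ψ(0) = 63 and ψ(9) = 40·9 + 63 = 423 ≡ 63 (mod 72).
So ψ(0) = ψ(9) while 0 ≠ 9, hence ψ is not injective.
Since ψ is not injective, we find the least positive k with ψ(k) = ψ(0): this means 40k ≡ 0 (mod 72), i.e. 72 ∣ 40k. Since gcd(40, 72) = 8, dividing through by 8 this holds exactly when 9 ∣ 5k, and as gcd(5, 9) = 1, exactly when 9 ∣ k.
The smallest positive such k is 9.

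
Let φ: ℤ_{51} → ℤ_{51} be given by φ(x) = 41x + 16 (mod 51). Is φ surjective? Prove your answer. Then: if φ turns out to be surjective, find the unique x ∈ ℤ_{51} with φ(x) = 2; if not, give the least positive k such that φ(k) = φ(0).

32

Since gcd(41, 51) = 1, 41 is invertible modulo 51. Euclid's algorithm: 51 = 1·41 + 10, 41 = 4·10 + 1; back-substituting gives 1 = 5·41 − 4·51, so 41⁻¹ ≡ 5 (mod 51).
Then y ↦ 5(y − 16) is a two-sided inverse to φ, so every y ∈ ℤ_{51} has a preimage.
So φ is surjective.
Since φ is surjective, we find φ⁻¹(2): we need 41x ≡ 2 − 16 ≡ 37 (mod 51). Using 41⁻¹ = 5: x ≡ 5·37 = 185 = 3·51 + 32, so x = 32.
Check: φ(32) = 41·32 + 16 = 1328 = 26·51 + 2 ≡ 2 (mod 51).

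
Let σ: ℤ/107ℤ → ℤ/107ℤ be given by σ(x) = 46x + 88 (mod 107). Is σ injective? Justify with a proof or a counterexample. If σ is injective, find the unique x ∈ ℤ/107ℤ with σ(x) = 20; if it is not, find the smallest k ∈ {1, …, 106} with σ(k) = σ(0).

If σ(x_1) = σ(x_2), then 46x_1 ≡ 46x_2 (mod 107). Because gcd(46, 107) = 1, we may cancel 46 to get x_1 ≡ x_2 (mod 107).
Thus σ is injective.
We now compute 46⁻¹ mod 107 explicitly. Euclid's algorithm: 107 = 2·46 + 15, 46 = 3·15 + 1; back-substituting gives 1 = 7·46 − 3·107, so 46⁻¹ ≡ 7 (mod 107).
Since σ is injective, we find σ⁻¹(20): we need 46x ≡ 20 − 88 ≡ 39 (mod 107). Using 46⁻¹ = 7: x ≡ 7·39 = 273 = 2·107 + 59, so x = 59.
Check: σ(59) = 46·59 + 88 = 2802 = 26·107 + 20 ≡ 20 (mod 107).

59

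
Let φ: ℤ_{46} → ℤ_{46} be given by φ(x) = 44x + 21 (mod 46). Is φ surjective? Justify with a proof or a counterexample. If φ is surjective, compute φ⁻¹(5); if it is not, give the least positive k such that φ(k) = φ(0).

Since gcd(44, 46) = 2, we have 44x ≡ 0 (mod 2) for all x, so φ(x) ≡ 1 (mod 2).
But 0 ≢ 1 (mod 2), so 0 ∈ ℤ_{46} has no preimage. Thus φ is not surjective.
Since φ is not surjective, we find the least positive k with φ(k) = φ(0): this means 44k ≡ 0 (mod 46), i.e. 46 ∣ 44k. Since gcd(44, 46) = 2, dividing through by 2 this holds exactly when 23 ∣ 22k, and as gcd(22, 23) = 1, exactly when 23 ∣ k.
The smallest positive such k is 23.

23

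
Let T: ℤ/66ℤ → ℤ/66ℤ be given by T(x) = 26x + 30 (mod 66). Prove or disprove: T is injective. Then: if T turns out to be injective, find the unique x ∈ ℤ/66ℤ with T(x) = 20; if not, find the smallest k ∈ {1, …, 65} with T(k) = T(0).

33

Recall: T is injective if T(u) = T(v) implies u = v.
We have gcd(26, 66) = 2 > 1. Taking u = 0 and v = 33: T(0) = 30 and T(33) = 26·33 + 30 = 888 ≡ 30 (mod 66).
So T(0) = T(33) while 0 ≠ 33, so T is not injective.
Since T is not injective, we find the least positive k with T(k) = T(0): this means 26k ≡ 0 (mod 66), i.e. 66 ∣ 26k. Since gcd(26, 66) = 2, dividing through by 2 this holds exactly when 33 ∣ 13k, and as gcd(13, 33) = 1, exactly when 33 ∣ k.
The smallest positive such k is 33.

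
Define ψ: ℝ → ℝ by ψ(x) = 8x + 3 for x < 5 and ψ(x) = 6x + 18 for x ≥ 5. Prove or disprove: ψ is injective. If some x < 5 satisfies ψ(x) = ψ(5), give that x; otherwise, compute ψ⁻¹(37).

Both pieces are strictly increasing (slopes 8 and 6), so each is injective on its own interval.
The left piece maps (−∞, 5) onto (−∞, 43); the right piece maps [5, ∞) onto [48, ∞).
These images are disjoint, so no value is attained by both pieces. Thus ψ is injective.
Because the two images are disjoint, no x < 5 has ψ(x) = ψ(5), so we compute ψ⁻¹(37): 37 lies in (−∞, 43), so solve 8x + 3 = 37: x = (37 − 3)/8 = 17/4.

17/4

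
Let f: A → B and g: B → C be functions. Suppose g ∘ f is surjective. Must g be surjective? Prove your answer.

surjective

Let c ∈ C. Since g ∘ f is surjective, some a ∈ A has g(f(a)) = c. Then b = f(a) ∈ B satisfies g(b) = c. So g is surjective.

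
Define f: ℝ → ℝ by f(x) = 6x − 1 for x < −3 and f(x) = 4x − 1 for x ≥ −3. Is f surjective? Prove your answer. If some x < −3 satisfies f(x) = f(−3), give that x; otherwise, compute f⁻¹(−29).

Both pieces are strictly increasing (slopes 6 and 4), so each is injective on its own interval.
The left piece maps (−∞, −3) onto (−∞, −19); the right piece maps [−3, ∞) onto [−13, ∞).
The union (−∞, −19) ∪ [−13, ∞) omits the interval between −19 and −13; in particular −19 has no preimage. So f is not surjective.
Because the two images are disjoint, no x < −3 has f(x) = f(−3), so we compute f⁻¹(−29): −29 lies in (−∞, −19), so solve 6x − 1 = −29: x = (−29 + 1)/6 = −14/3.

-14/3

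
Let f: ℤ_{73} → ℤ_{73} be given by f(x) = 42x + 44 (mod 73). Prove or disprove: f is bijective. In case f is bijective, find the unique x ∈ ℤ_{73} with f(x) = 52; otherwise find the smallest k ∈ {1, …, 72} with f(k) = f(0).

Recall that f is injective when f(x_1) = f(x_2) forces x_1 = x_2.
Suppose f(x_1) = f(x_2) in ℤ_{73}. Then 42x_1 + 44 ≡ 42x_2 + 44 (mod 73), thus 42(x_1 − x_2) ≡ 0 (mod 73).
Since gcd(42, 73) = 1, 42 is invertible modulo 73, thus x_1 − x_2 ≡ 0 (mod 73), i.e. x_1 = x_2.
We now compute 42⁻¹ mod 73 explicitly. Euclid's algorithm: 73 = 1·42 + 31, 42 = 1·31 + 11, 31 = 2·11 + 9, 11 = 1·9 + 2, 9 = 4·2 + 1; back-substituting gives 1 = 40·42 − 23·73, so 42⁻¹ ≡ 40 (mod 73).
Then y ↦ 40(y − 44) is a two-sided inverse to f, so every y ∈ ℤ_{73} has a preimage.
Therefore f is bijective.
Since f is bijective, we find f⁻¹(52): we need 42x ≡ 52 − 44 ≡ 8 (mod 73). Using 42⁻¹ = 40: x ≡ 40·8 = 320 = 4·73 + 28, so x = 28.
Check: f(28) = 42·28 + 44 = 1220 = 16·73 + 52 ≡ 52 (mod 73).

28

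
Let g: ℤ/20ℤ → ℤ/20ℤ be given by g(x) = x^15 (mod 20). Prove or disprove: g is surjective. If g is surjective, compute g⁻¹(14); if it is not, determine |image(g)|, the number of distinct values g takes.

15

g(0) = 0^15 = 0.
g(10): Repeated squaring mod 20: 10^1 ≡ 10, 10^2 ≡ 10² = 100 ≡ 0, 10^4 ≡ 0² = 0, 10^8 ≡ 0² = 0. Since 15 = 8 + 4 + 2 + 1, 10^15 ≡ 0·0·0·10: 0·0 = 0, then 0·0 = 0, then 0·10 = 0. So 10^15 ≡ 0 (mod 20).
So g(0) = g(10) = 0 while 0 ≠ 10, therefore g is not injective.
A non-injective map from the 20-element set ℤ/20ℤ to itself takes at most 19 distinct values, so it cannot be surjective. Thus g is not surjective.
Since g is not surjective, we determine |image(g)|. Computing x^15 mod 20 for each x (by repeated squaring, reducing mod 20 at every step), the values g(0), g(1), …, g(19) are: 0, 1, 8, 7, 4, 5, 16, 3, 12, 9, 0, 11, 8, 17, 4, 15, 16, 13, 12, 19.
The distinct values are {0, 1, 3, 4, 5, 7, 8, 9, 11, 12, 13, 15, 16, 17, 19}; there are 15 of them.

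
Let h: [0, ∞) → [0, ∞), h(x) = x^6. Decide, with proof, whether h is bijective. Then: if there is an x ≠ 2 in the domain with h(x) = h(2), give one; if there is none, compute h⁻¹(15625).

5

On [0, ∞), x ↦ x^6 is strictly increasing (injective) and for any y ∈ [0, ∞) the 6th root y^{1/6} lies in [0, ∞) (surjective). So h is bijective.
Since x ↦ x^6 is strictly increasing on [0, ∞), it is injective there, so no x ≠ 2 in the domain has h(x) = h(2). We therefore compute h⁻¹(15625) = 15625^{1/6} = 5 (indeed 5^6 = 15625).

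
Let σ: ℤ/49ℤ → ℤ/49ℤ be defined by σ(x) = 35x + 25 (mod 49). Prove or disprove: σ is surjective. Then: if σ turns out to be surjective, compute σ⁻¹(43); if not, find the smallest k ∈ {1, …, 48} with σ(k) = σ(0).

Recall that σ is surjective if every y in the codomain equals σ(x) for some x in the domain.
Since gcd(35, 49) = 7, we have 35x ≡ 0 (mod 7) for all x, so σ(x) ≡ 4 (mod 7).
But 0 ≢ 4 (mod 7), so 0 ∈ ℤ/49ℤ has no preimage. Hence σ is not surjective.
Since σ is not surjective, we find the least positive k with σ(k) = σ(0): this means 35k ≡ 0 (mod 49), i.e. 49 ∣ 35k. Since gcd(35, 49) = 7, dividing through by 7 this holds exactly when 7 ∣ 5k, and as gcd(5, 7) = 1, exactly when 7 ∣ k.
The smallest positive such k is 7.

7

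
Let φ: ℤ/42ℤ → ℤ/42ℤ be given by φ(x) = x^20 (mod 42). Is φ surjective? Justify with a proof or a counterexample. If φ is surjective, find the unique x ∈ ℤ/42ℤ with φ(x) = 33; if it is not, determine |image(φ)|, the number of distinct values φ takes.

φ(4): Repeated squaring mod 42: 4^1 ≡ 4, 4^2 ≡ 4² = 16, 4^4 ≡ 16² = 256 ≡ 4, 4^8 ≡ 4² = 16, 4^16 ≡ 16² = 256 ≡ 4. Since 20 = 16 + 4, 4^20 ≡ 4·4: 4·4 = 16. So 4^20 ≡ 16 (mod 42).
φ(10): Repeated squaring mod 42: 10^1 ≡ 10, 10^2 ≡ 10² = 100 ≡ 16, 10^4 ≡ 16² = 256 ≡ 4, 10^8 ≡ 4² = 16, 10^16 ≡ 16² = 256 ≡ 4. Since 20 = 16 + 4, 10^20 ≡ 4·4: 4·4 = 16. So 10^20 ≡ 16 (mod 42).
So φ(4) = φ(10) = 16 while 4 ≠ 10, hence φ is not injective.
A non-injective map from the 42-element set ℤ/42ℤ to itself takes at most 41 distinct values, so it cannot be surjective. So φ is not surjective.
Since φ is not surjective, we determine |image(φ)|. Computing x^20 mod 42 for each x (by repeated squaring, reducing mod 42 at every step), the values φ(0), φ(1), …, φ(41) are: 0, 1, 4, 9, 16, 25, 36, 7, 22, 39, 16, 37, 18, 1, 28, 15, 4, 37, 30, 25, 22, 21, 22, 25, 30, 37, 4, 15, 28, 1, 18, 37, 16, 39, 22, 7, 36, 25, 16, 9, 4, 1.
The distinct values are {0, 1, 4, 7, 9, 15, 16, 18, 21, 22, 25, 28, 30, 36, 37, 39}; there are 16 of them.

16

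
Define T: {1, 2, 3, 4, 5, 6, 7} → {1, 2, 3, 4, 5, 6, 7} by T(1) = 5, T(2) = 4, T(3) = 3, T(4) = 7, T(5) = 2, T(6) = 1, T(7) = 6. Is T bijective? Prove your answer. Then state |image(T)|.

7

The values 5, 4, 3, 7, 2, 1, 6 are a permutation of {1, 2, 3, 4, 5, 6, 7}: each element appears exactly once.
So T is injective and surjective, hence bijective.
The image of T is {1, 2, 3, 4, 5, 6, 7}, which has 7 elements.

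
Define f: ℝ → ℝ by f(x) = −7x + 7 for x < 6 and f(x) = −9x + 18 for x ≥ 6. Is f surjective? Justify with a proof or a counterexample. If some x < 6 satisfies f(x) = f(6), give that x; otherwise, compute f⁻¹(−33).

40/7

Both pieces are strictly decreasing (slopes −7 and −9), so each is injective on its own interval.
The left piece maps (−∞, 6) onto (−35, ∞); the right piece maps [6, ∞) onto (−∞, −36].
The union (−35, ∞) ∪ (−∞, −36] omits the interval between −35 and −36; in particular −35 has no preimage. So f is not surjective.
Because the two images are disjoint, no x < 6 has f(x) = f(6), so we compute f⁻¹(−33): −33 lies in (−35, ∞), so solve −7x + 7 = −33: x = (−33 − 7)/(−7) = 40/7.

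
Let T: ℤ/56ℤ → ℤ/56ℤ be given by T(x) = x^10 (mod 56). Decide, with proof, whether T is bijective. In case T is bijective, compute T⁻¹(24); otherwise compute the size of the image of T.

T(6): Repeated squaring mod 56: 6^1 ≡ 6, 6^2 ≡ 6² = 36, 6^4 ≡ 36² = 1296 ≡ 8, 6^8 ≡ 8² = 64 ≡ 8. Since 10 = 8 + 2, 6^10 ≡ 8·36: 8·36 = 288 ≡ 8. So 6^10 ≡ 8 (mod 56).
T(8): Repeated squaring mod 56: 8^1 ≡ 8, 8^2 ≡ 8² = 64 ≡ 8, 8^4 ≡ 8² = 64 ≡ 8, 8^8 ≡ 8² = 64 ≡ 8. Since 10 = 8 + 2, 8^10 ≡ 8·8: 8·8 = 64 ≡ 8. So 8^10 ≡ 8 (mod 56).
So T(6) = T(8) = 8 while 6 ≠ 8, so T is not injective, hence not bijective.
Since T is not bijective, we determine |image(T)|. Computing x^10 mod 56 for each x (by repeated squaring, reducing mod 56 at every step), the values T(0), T(1), …, T(55) are: 0, 1, 16, 25, 32, 9, 8, 49, 8, 9, 32, 25, 16, 1, 0, 1, 16, 25, 32, 9, 8, 49, 8, 9, 32, 25, 16, 1, 0, 1, 16, 25, 32, 9, 8, 49, 8, 9, 32, 25, 16, 1, 0, 1, 16, 25, 32, 9, 8, 49, 8, 9, 32, 25, 16, 1.
The distinct values are {0, 1, 8, 9, 16, 25, 32, 49}; there are 8 of them.

8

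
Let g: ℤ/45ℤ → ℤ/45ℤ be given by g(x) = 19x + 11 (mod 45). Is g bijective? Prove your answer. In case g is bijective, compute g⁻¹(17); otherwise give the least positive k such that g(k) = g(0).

If g(s) = g(t), then 19s ≡ 19t (mod 45). Because gcd(19, 45) = 1, we may cancel 19 to get s ≡ t (mod 45).
We now compute 19⁻¹ mod 45 explicitly. Euclid's algorithm: 45 = 2·19 + 7, 19 = 2·7 + 5, 7 = 1·5 + 2, 5 = 2·2 + 1; back-substituting gives 1 = 19·19 − 8·45, so 19⁻¹ ≡ 19 (mod 45).
For any y ∈ ℤ/45ℤ, x = 19(y − 11) mod 45 satisfies g(x) = 19·19(y − 11) + 11 ≡ y (since 19·19 ≡ 1 mod 45). So every y has a preimage.
Hence g is bijective.
Since g is bijective, we find g⁻¹(17): we need 19x ≡ 17 − 11 ≡ 6 (mod 45). Using 19⁻¹ = 19: x ≡ 19·6 = 114 = 2·45 + 24, so x = 24.
Check: g(24) = 19·24 + 11 = 467 = 10·45 + 17 ≡ 17 (mod 45).

24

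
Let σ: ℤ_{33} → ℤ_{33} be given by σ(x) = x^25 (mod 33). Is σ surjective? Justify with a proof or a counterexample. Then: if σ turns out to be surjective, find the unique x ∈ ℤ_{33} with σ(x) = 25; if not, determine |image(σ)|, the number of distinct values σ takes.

9

σ(1) = 1^25 = 1.
σ(4): Repeated squaring mod 33: 4^1 ≡ 4, 4^2 ≡ 4² = 16, 4^4 ≡ 16² = 256 ≡ 25, 4^8 ≡ 25² = 625 ≡ 31, 4^16 ≡ 31² = 961 ≡ 4. Since 25 = 16 + 8 + 1, 4^25 ≡ 4·31·4: 4·31 = 124 ≡ 25, then 25·4 = 100 ≡ 1. So 4^25 ≡ 1 (mod 33).
So σ(1) = σ(4) = 1 while 1 ≠ 4, hence σ is not injective.
A non-injective map from the 33-element set ℤ_{33} to itself takes at most 32 distinct values, so it cannot be surjective. Hence σ is not surjective.
Since σ is not surjective, we determine |image(σ)|. Computing x^25 mod 33 for each x (by repeated squaring, reducing mod 33 at every step), the values σ(0), σ(1), …, σ(32) are: 0, 1, 32, 12, 1, 23, 21, 10, 32, 12, 10, 11, 12, 10, 23, 12, 1, 32, 21, 10, 23, 21, 22, 23, 21, 1, 23, 12, 10, 32, 21, 1, 32.
The distinct values are {0, 1, 10, 11, 12, 21, 22, 23, 32}; there are 9 of them.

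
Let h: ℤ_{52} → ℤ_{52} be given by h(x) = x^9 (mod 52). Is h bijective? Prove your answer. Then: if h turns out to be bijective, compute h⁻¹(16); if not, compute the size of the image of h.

15

h(2): Repeated squaring mod 52: 2^1 ≡ 2, 2^2 ≡ 2² = 4, 2^4 ≡ 4² = 16, 2^8 ≡ 16² = 256 ≡ 48. Since 9 = 8 + 1, 2^9 ≡ 48·2: 48·2 = 96 ≡ 44. So 2^9 ≡ 44 (mod 52).
h(6): Repeated squaring mod 52: 6^1 ≡ 6, 6^2 ≡ 6² = 36, 6^4 ≡ 36² = 1296 ≡ 48, 6^8 ≡ 48² = 2304 ≡ 16. Since 9 = 8 + 1, 6^9 ≡ 16·6: 16·6 = 96 ≡ 44. So 6^9 ≡ 44 (mod 52).
So h(2) = h(6) = 44 while 2 ≠ 6, so h is not injective, hence not bijective.
Since h is not bijective, we determine |image(h)|. Computing x^9 mod 52 for each x (by repeated squaring, reducing mod 52 at every step), the values h(0), h(1), …, h(51) are: 0, 1, 44, 27, 12, 5, 44, 47, 8, 1, 12, 47, 12, 13, 40, 31, 40, 25, 44, 31, 8, 21, 40, 51, 8, 25, 0, 27, 44, 1, 12, 31, 44, 21, 8, 27, 12, 21, 12, 39, 40, 5, 40, 51, 44, 5, 8, 47, 40, 25, 8, 51.
The distinct values are {0, 1, 5, 8, 12, 13, 21, 25, 27, 31, 39, 40, 44, 47, 51}; there are 15 of them.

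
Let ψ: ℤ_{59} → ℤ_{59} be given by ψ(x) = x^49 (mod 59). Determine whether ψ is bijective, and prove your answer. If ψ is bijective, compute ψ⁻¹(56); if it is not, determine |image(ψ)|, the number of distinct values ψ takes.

33

Since 59 is prime, the nonzero elements of ℤ_{59} form a cyclic group of order 58.
As gcd(49, 58) = 1, raising to the 49th power is a bijection on this group: if x_1^49 ≡ x_2^49 then (x_1x_2^{−1})^49 = 1, and the only element of order dividing gcd(49, 58) = 1 is 1, so x_1 = x_2.
With ψ(0) = 0 this makes ψ injective on all of ℤ_{59}, hence bijective (finite equal-size domain and codomain). In particular ψ is bijective.
Since ψ is bijective, we find the preimage of 56. The inverse of x ↦ x^49 on (ℤ_{59})^× is x ↦ x^45, because 49·45 = 2205 = 38·58 + 1 ≡ 1 (mod 58) and x^{58} = 1 for x ≠ 0 (Fermat). So ψ⁻¹(56) = 56^45 mod 59.
Repeated squaring mod 59: 56^1 ≡ 56, 56^2 ≡ 56² = 3136 ≡ 9, 56^4 ≡ 9² = 81 ≡ 22, 56^8 ≡ 22² = 484 ≡ 12, 56^16 ≡ 12² = 144 ≡ 26, 56^32 ≡ 26² = 676 ≡ 27. Since 45 = 32 + 8 + 4 + 1, 56^45 ≡ 27·12·22·56: 27·12 = 324 ≡ 29, then 29·22 = 638 ≡ 48, then 48·56 = 2688 ≡ 33. So 56^45 ≡ 33 (mod 59).
Hence ψ⁻¹(56) = 33.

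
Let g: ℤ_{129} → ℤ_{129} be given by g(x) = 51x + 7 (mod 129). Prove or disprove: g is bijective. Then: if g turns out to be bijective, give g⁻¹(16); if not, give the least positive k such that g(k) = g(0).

We have gcd(51, 129) = 3 > 1. Taking a = 0 and b = 43: g(0) = 7 and g(43) = 51·43 + 7 = 2200 ≡ 7 (mod 129).
So g(0) = g(43) while 0 ≠ 43, therefore g is not injective, hence not bijective.
Since g is not bijective, we find the least positive k with g(k) = g(0): this means 51k ≡ 0 (mod 129), i.e. 129 ∣ 51k. Since gcd(51, 129) = 3, dividing through by 3 this holds exactly when 43 ∣ 17k, and as gcd(17, 43) = 1, exactly when 43 ∣ k.
The smallest positive such k is 43.

43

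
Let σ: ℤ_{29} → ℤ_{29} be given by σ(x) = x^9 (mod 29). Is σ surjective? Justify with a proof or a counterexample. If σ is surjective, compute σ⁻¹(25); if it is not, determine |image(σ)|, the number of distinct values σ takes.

Since 29 is prime, the nonzero elements of ℤ_{29} form a cyclic group of order 28.
As gcd(9, 28) = 1, raising to the 9th power is a bijection on this group: if a^9 ≡ b^9 then (ab^{−1})^9 = 1, and the only element of order dividing gcd(9, 28) = 1 is 1, so a = b.
With σ(0) = 0 this makes σ injective on all of ℤ_{29}, hence bijective (finite equal-size domain and codomain). In particular σ is surjective.
Since σ is surjective, we find the preimage of 25. The inverse of x ↦ x^9 on (ℤ_{29})^× is x ↦ x^25, because 9·25 = 225 = 8·28 + 1 ≡ 1 (mod 28) and x^{28} = 1 for x ≠ 0 (Fermat). So σ⁻¹(25) = 25^25 mod 29.
Repeated squaring mod 29: 25^1 ≡ 25, 25^2 ≡ 25² = 625 ≡ 16, 25^4 ≡ 16² = 256 ≡ 24, 25^8 ≡ 24² = 576 ≡ 25, 25^16 ≡ 25² = 625 ≡ 16. Since 25 = 16 + 8 + 1, 25^25 ≡ 16·25·25: 16·25 = 400 ≡ 23, then 23·25 = 575 ≡ 24. So 25^25 ≡ 24 (mod 29).
Hence σ⁻¹(25) = 24.

24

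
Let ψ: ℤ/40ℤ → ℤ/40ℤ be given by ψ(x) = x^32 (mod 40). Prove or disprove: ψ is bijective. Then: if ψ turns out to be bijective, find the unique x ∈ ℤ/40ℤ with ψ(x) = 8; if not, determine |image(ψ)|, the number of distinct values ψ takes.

4

ψ(1) = 1^32 = 1.
ψ(3): Repeated squaring mod 40: 3^1 ≡ 3, 3^2 ≡ 3² = 9, 3^4 ≡ 9² = 81 ≡ 1, 3^8 ≡ 1² = 1, 3^16 ≡ 1² = 1, 3^32 ≡ 1² = 1. So 3^32 ≡ 1 (mod 40).
So ψ(1) = ψ(3) = 1 while 1 ≠ 3, therefore ψ is not injective, hence not bijective.
Since ψ is not bijective, we determine |image(ψ)|. Computing x^32 mod 40 for each x (by repeated squaring, reducing mod 40 at every step), the values ψ(0), ψ(1), …, ψ(39) are: 0, 1, 16, 1, 16, 25, 16, 1, 16, 1, 0, 1, 16, 1, 16, 25, 16, 1, 16, 1, 0, 1, 16, 1, 16, 25, 16, 1, 16, 1, 0, 1, 16, 1, 16, 25, 16, 1, 16, 1.
The distinct values are {0, 1, 16, 25}; there are 4 of them.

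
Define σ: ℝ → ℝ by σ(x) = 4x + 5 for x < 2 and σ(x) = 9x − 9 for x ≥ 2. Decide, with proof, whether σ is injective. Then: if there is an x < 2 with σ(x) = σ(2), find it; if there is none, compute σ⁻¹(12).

Both pieces are strictly increasing (slopes 4 and 9), so each is injective on its own interval.
The left piece maps (−∞, 2) onto (−∞, 13); the right piece maps [2, ∞) onto [9, ∞).
These images overlap. In particular σ(2) = 9 (right piece), and solving 4x + 5 = 9 on the left piece gives x = 1 < 2.
So σ(1) = σ(2) with 1 ≠ 2, and σ is not injective. This x = 1 is the requested value below 2.

1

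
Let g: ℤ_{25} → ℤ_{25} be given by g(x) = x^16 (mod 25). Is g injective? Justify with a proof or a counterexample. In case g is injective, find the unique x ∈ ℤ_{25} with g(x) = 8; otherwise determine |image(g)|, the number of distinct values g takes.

g(3): Repeated squaring mod 25: 3^1 ≡ 3, 3^2 ≡ 3² = 9, 3^4 ≡ 9² = 81 ≡ 6, 3^8 ≡ 6² = 36 ≡ 11, 3^16 ≡ 11² = 121 ≡ 21. So 3^16 ≡ 21 (mod 25).
g(4): Repeated squaring mod 25: 4^1 ≡ 4, 4^2 ≡ 4² = 16, 4^4 ≡ 16² = 256 ≡ 6, 4^8 ≡ 6² = 36 ≡ 11, 4^16 ≡ 11² = 121 ≡ 21. So 4^16 ≡ 21 (mod 25).
So g(3) = g(4) = 21 while 3 ≠ 4, hence g is not injective.
Since g is not injective, we determine |image(g)|. Computing x^16 mod 25 for each x (by repeated squaring, reducing mod 25 at every step), the values g(0), g(1), …, g(24) are: 0, 1, 11, 21, 21, 0, 6, 1, 6, 16, 0, 11, 16, 16, 11, 0, 16, 6, 1, 6, 0, 21, 21, 11, 1.
The distinct values are {0, 1, 6, 11, 16, 21}; there are 6 of them.

6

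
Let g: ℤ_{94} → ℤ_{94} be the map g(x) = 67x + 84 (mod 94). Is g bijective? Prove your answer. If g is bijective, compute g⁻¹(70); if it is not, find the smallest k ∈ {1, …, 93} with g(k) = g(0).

4

Suppose g(a) = g(b) in ℤ_{94}. Then 67a + 84 ≡ 67b + 84 (mod 94), so 67(a − b) ≡ 0 (mod 94).
Since gcd(67, 94) = 1, 67 is invertible modulo 94, hence a − b ≡ 0 (mod 94), i.e. a = b.
We now compute 67⁻¹ mod 94 explicitly. Euclid's algorithm: 94 = 1·67 + 27, 67 = 2·27 + 13, 27 = 2·13 + 1; back-substituting gives 1 = 87·67 − 62·94, so 67⁻¹ ≡ 87 (mod 94).
For any y ∈ ℤ_{94}, x = 87(y − 84) mod 94 satisfies g(x) = 67·87(y − 84) + 84 ≡ y (since 67·87 ≡ 1 mod 94). So every y has a preimage.
Thus g is bijective.
Since g is bijective, we find g⁻¹(70): we need 67x ≡ 70 − 84 ≡ 80 (mod 94). Using 67⁻¹ = 87: x ≡ 87·80 = 6960 = 74·94 + 4, so x = 4.
Check: g(4) = 67·4 + 84 = 352 = 3·94 + 70 ≡ 70 (mod 94).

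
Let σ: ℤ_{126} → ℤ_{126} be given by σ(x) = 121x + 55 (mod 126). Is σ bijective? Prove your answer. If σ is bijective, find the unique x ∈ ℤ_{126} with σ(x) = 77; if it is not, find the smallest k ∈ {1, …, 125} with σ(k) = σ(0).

46

Suppose σ(s) = σ(t) in ℤ_{126}. Then 121s + 55 ≡ 121t + 55 (mod 126), thus 121(s − t) ≡ 0 (mod 126).
Since gcd(121, 126) = 1, 121 is invertible modulo 126, hence s − t ≡ 0 (mod 126), i.e. s = t.
We now compute 121⁻¹ mod 126 explicitly. Euclid's algorithm: 126 = 1·121 + 5, 121 = 24·5 + 1; back-substituting gives 1 = 25·121 − 24·126, so 121⁻¹ ≡ 25 (mod 126).
For any y ∈ ℤ_{126}, x = 25(y − 55) mod 126 satisfies σ(x) = 121·25(y − 55) + 55 ≡ y (since 121·25 ≡ 1 mod 126). So every y has a preimage.
Thus σ is bijective.
Since σ is bijective, we find σ⁻¹(77): we need 121x ≡ 77 − 55 ≡ 22 (mod 126). Using 121⁻¹ = 25: x ≡ 25·22 = 550 = 4·126 + 46, so x = 46.
Check: σ(46) = 121·46 + 55 = 5621 = 44·126 + 77 ≡ 77 (mod 126).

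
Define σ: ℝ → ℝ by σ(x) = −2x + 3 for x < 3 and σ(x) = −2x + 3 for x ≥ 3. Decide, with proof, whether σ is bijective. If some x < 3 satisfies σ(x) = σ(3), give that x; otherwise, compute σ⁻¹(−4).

7/2

Both pieces are strictly decreasing (slopes −2 and −2), so each is injective on its own interval.
The left piece maps (−∞, 3) onto (−3, ∞); the right piece maps [3, ∞) onto (−∞, −3].
Since −3 = −3, the images partition ℝ: σ is injective and surjective, hence bijective.
Because the two images are disjoint, no x < 3 has σ(x) = σ(3), so we compute σ⁻¹(−4): −4 lies in (−∞, −3], so solve −2x + 3 = −4: x = (−4 − 3)/(−2) = 7/2.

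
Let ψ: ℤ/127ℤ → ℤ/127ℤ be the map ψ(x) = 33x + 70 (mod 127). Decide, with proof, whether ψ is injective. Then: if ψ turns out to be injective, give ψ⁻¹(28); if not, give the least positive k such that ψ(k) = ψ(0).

If ψ(a) = ψ(b), then 33a ≡ 33b (mod 127). Because gcd(33, 127) = 1, we may cancel 33 to get a ≡ b (mod 127).
Hence ψ is injective.
We now compute 33⁻¹ mod 127 explicitly. Euclid's algorithm: 127 = 3·33 + 28, 33 = 1·28 + 5, 28 = 5·5 + 3, 5 = 1·3 + 2, 3 = 1·2 + 1; back-substituting gives 1 = 77·33 − 20·127, so 33⁻¹ ≡ 77 (mod 127).
Since ψ is injective, we compute ψ⁻¹(28): solve 33x + 70 ≡ 28 (mod 127), i.e. 33x ≡ 85 (mod 127).
Multiplying by 33⁻¹ = 77 gives x ≡ 77·85 = 6545 = 51·127 + 68 ≡ 68 (mod 127).
Check: ψ(68) = 33·68 + 70 = 2314 = 18·127 + 28 ≡ 28 (mod 127).

68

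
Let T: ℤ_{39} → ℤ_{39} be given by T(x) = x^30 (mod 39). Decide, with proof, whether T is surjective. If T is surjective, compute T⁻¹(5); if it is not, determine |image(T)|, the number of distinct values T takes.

6

T(1) = 1^30 = 1.
T(4): Repeated squaring mod 39: 4^1 ≡ 4, 4^2 ≡ 4² = 16, 4^4 ≡ 16² = 256 ≡ 22, 4^8 ≡ 22² = 484 ≡ 16, 4^16 ≡ 16² = 256 ≡ 22. Since 30 = 16 + 8 + 4 + 2, 4^30 ≡ 22·16·22·16: 22·16 = 352 ≡ 1, then 1·22 = 22, then 22·16 = 352 ≡ 1. So 4^30 ≡ 1 (mod 39).
So T(1) = T(4) = 1 while 1 ≠ 4, hence T is not injective.
A non-injective map from the 39-element set ℤ_{39} to itself takes at most 38 distinct values, so it cannot be surjective. Hence T is not surjective.
Since T is not surjective, we determine |image(T)|. Computing x^30 mod 39 for each x (by repeated squaring, reducing mod 39 at every step), the values T(0), T(1), …, T(38) are: 0, 1, 25, 27, 1, 25, 12, 25, 25, 27, 1, 25, 27, 13, 1, 12, 1, 1, 12, 25, 25, 12, 1, 1, 12, 1, 13, 27, 25, 1, 27, 25, 25, 12, 25, 1, 27, 25, 1.
The distinct values are {0, 1, 12, 13, 25, 27}; there are 6 of them.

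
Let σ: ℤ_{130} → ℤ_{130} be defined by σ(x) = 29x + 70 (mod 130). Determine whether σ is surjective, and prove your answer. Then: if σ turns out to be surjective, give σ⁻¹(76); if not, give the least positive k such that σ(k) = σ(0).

54

Recall: σ is surjective if every y in the codomain equals σ(x) for some x in the domain.
Since gcd(29, 130) = 1, 29 is invertible modulo 130. Euclid's algorithm: 130 = 4·29 + 14, 29 = 2·14 + 1; back-substituting gives 1 = 9·29 − 2·130, so 29⁻¹ ≡ 9 (mod 130).
For any y ∈ ℤ_{130}, x = 9(y − 70) mod 130 satisfies σ(x) = 29·9(y − 70) + 70 ≡ y (since 29·9 ≡ 1 mod 130). So every y has a preimage.
Hence σ is surjective.
Since σ is surjective, we find σ⁻¹(76): we need 29x ≡ 76 − 70 ≡ 6 (mod 130). Using 29⁻¹ = 9: x ≡ 9·6 = 54, so x = 54.
Check: σ(54) = 29·54 + 70 = 1636 = 12·130 + 76 ≡ 76 (mod 130).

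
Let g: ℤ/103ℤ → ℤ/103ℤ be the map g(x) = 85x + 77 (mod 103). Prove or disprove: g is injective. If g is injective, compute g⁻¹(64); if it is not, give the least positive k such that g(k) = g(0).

98

By definition, g is injective when g(a) = g(b) forces a = b.
Suppose g(a) = g(b) in ℤ/103ℤ. Then 85a + 77 ≡ 85b + 77 (mod 103), thus 85(a − b) ≡ 0 (mod 103).
Since gcd(85, 103) = 1, 85 is invertible modulo 103, so a − b ≡ 0 (mod 103), i.e. a = b.
So g is injective.
We now compute 85⁻¹ mod 103 explicitly. Euclid's algorithm: 103 = 1·85 + 18, 85 = 4·18 + 13, 18 = 1·13 + 5, 13 = 2·5 + 3, 5 = 1·3 + 2, 3 = 1·2 + 1; back-substituting gives 1 = 40·85 − 33·103, so 85⁻¹ ≡ 40 (mod 103).
Since g is injective, we find g⁻¹(64): we need 85x ≡ 64 − 77 ≡ 90 (mod 103). Using 85⁻¹ = 40: x ≡ 40·90 = 3600 = 34·103 + 98, so x = 98.
Check: g(98) = 85·98 + 77 = 8407 = 81·103 + 64 ≡ 64 (mod 103).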